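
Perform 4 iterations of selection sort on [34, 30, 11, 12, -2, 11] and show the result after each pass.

Pass 1: Select minimum -2 at index 4, swap -> [-2, 30, 11, 12, 34, 11]
Pass 2: Select minimum 11 at index 2, swap -> [-2, 11, 30, 12, 34, 11]
Pass 3: Select minimum 11 at index 5, swap -> [-2, 11, 11, 12, 34, 30]
Pass 4: Select minimum 12 at index 3, swap -> [-2, 11, 11, 12, 34, 30]


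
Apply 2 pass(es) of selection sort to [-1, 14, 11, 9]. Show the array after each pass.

Pass 1: Select minimum -1 at index 0, swap -> [-1, 14, 11, 9]
Pass 2: Select minimum 9 at index 3, swap -> [-1, 9, 11, 14]


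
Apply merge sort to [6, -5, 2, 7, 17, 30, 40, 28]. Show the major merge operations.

Divide and conquer:
  Merge [6] + [-5] -> [-5, 6]
  Merge [2] + [7] -> [2, 7]
  Merge [-5, 6] + [2, 7] -> [-5, 2, 6, 7]
  Merge [17] + [30] -> [17, 30]
  Merge [40] + [28] -> [28, 40]
  Merge [17, 30] + [28, 40] -> [17, 28, 30, 40]
  Merge [-5, 2, 6, 7] + [17, 28, 30, 40] -> [-5, 2, 6, 7, 17, 28, 30, 40]


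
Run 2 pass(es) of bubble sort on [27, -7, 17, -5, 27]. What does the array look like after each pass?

After pass 1: [-7, 17, -5, 27, 27] (3 swaps)
After pass 2: [-7, -5, 17, 27, 27] (1 swaps)
Total swaps: 4


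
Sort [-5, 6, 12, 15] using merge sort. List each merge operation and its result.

Divide and conquer:
  Merge [-5] + [6] -> [-5, 6]
  Merge [12] + [15] -> [12, 15]
  Merge [-5, 6] + [12, 15] -> [-5, 6, 12, 15]


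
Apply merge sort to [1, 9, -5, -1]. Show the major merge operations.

Divide and conquer:
  Merge [1] + [9] -> [1, 9]
  Merge [-5] + [-1] -> [-5, -1]
  Merge [1, 9] + [-5, -1] -> [-5, -1, 1, 9]


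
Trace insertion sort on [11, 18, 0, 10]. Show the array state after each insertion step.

First element 11 is already 'sorted'
Insert 18: shifted 0 elements -> [11, 18, 0, 10]
Insert 0: shifted 2 elements -> [0, 11, 18, 10]
Insert 10: shifted 2 elements -> [0, 10, 11, 18]


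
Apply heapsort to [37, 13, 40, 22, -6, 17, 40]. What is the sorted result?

Build heap: [40, 22, 40, 13, -6, 17, 37]
Extract 40: [40, 22, 37, 13, -6, 17, 40]
Extract 40: [37, 22, 17, 13, -6, 40, 40]
Extract 37: [22, 13, 17, -6, 37, 40, 40]
Extract 22: [17, 13, -6, 22, 37, 40, 40]
Extract 17: [13, -6, 17, 22, 37, 40, 40]
Extract 13: [-6, 13, 17, 22, 37, 40, 40]


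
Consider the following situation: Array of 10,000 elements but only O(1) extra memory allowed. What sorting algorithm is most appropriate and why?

Best choice: Heapsort
Reason: Heapsort rearranges the array in place using O(1) auxiliary space and still guarantees O(n log n) time; quicksort partitions in place but needs Theta(log n) stack space for recursion (O(n) in the worst case), and mergesort requires O(n) auxiliary space


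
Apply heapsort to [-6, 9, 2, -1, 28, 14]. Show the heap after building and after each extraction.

Build heap: [28, 9, 14, -1, -6, 2]
Extract 28: [14, 9, 2, -1, -6, 28]
Extract 14: [9, -1, 2, -6, 14, 28]
Extract 9: [2, -1, -6, 9, 14, 28]
Extract 2: [-1, -6, 2, 9, 14, 28]
Extract -1: [-6, -1, 2, 9, 14, 28]


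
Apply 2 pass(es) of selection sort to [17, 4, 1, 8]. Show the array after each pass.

Pass 1: Select minimum 1 at index 2, swap -> [1, 4, 17, 8]
Pass 2: Select minimum 4 at index 1, swap -> [1, 4, 17, 8]


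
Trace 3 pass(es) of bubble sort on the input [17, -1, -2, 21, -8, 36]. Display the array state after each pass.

After pass 1: [-1, -2, 17, -8, 21, 36] (3 swaps)
After pass 2: [-2, -1, -8, 17, 21, 36] (2 swaps)
After pass 3: [-2, -8, -1, 17, 21, 36] (1 swaps)
Total swaps: 6


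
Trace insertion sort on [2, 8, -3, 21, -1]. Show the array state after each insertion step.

First element 2 is already 'sorted'
Insert 8: shifted 0 elements -> [2, 8, -3, 21, -1]
Insert -3: shifted 2 elements -> [-3, 2, 8, 21, -1]
Insert 21: shifted 0 elements -> [-3, 2, 8, 21, -1]
Insert -1: shifted 3 elements -> [-3, -1, 2, 8, 21]


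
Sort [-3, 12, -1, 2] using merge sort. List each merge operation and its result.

Divide and conquer:
  Merge [-3] + [12] -> [-3, 12]
  Merge [-1] + [2] -> [-1, 2]
  Merge [-3, 12] + [-1, 2] -> [-3, -1, 2, 12]


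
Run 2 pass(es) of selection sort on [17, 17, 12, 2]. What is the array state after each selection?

Pass 1: Select minimum 2 at index 3, swap -> [2, 17, 12, 17]
Pass 2: Select minimum 12 at index 2, swap -> [2, 12, 17, 17]


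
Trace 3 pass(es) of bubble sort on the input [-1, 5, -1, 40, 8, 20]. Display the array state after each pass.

After pass 1: [-1, -1, 5, 8, 20, 40] (3 swaps)
After pass 2: [-1, -1, 5, 8, 20, 40] (0 swaps)
After pass 3: [-1, -1, 5, 8, 20, 40] (0 swaps)
Total swaps: 3


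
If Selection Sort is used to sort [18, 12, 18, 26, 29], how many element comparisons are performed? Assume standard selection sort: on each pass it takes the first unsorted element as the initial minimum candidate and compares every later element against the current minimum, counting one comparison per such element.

Pass 1: scan indices 1..4 for the minimum = 4 comparison(s); min is 12, place at index 0 -> [12, 18, 18, 26, 29]
Pass 2: scan indices 2..4 for the minimum = 3 comparison(s); min is 18, place at index 1 -> [12, 18, 18, 26, 29]
Pass 3: scan indices 3..4 for the minimum = 2 comparison(s); min is 18, place at index 2 -> [12, 18, 18, 26, 29]
Pass 4: scan indices 4..4 for the minimum = 1 comparison(s); min is 26, place at index 3 -> [12, 18, 18, 26, 29]
Selection sort always scans the whole unsorted suffix, so the count is (n-1) + (n-2) + ... + 1 = n(n-1)/2 = 5*4/2 = 10 regardless of the input order.
Total comparisons: 4 + 3 + 2 + 1 = 10


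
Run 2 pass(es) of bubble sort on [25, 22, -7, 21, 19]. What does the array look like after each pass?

After pass 1: [22, -7, 21, 19, 25] (4 swaps)
After pass 2: [-7, 21, 19, 22, 25] (3 swaps)
Total swaps: 7


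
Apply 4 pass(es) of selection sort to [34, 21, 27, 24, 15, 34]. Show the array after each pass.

Pass 1: Select minimum 15 at index 4, swap -> [15, 21, 27, 24, 34, 34]
Pass 2: Select minimum 21 at index 1, swap -> [15, 21, 27, 24, 34, 34]
Pass 3: Select minimum 24 at index 3, swap -> [15, 21, 24, 27, 34, 34]
Pass 4: Select minimum 27 at index 3, swap -> [15, 21, 24, 27, 34, 34]


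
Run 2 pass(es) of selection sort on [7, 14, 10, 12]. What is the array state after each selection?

Pass 1: Select minimum 7 at index 0, swap -> [7, 14, 10, 12]
Pass 2: Select minimum 10 at index 2, swap -> [7, 10, 14, 12]


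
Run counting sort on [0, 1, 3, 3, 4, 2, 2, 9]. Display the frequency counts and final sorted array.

Count array: [1, 1, 2, 2, 1, 0, 0, 0, 0, 1]
(count[i] = number of elements equal to i)
Cumulative count: [1, 2, 4, 6, 7, 7, 7, 7, 7, 8]
Sorted: [0, 1, 2, 2, 3, 3, 4, 9]


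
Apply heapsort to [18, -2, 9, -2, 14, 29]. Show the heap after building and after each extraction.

Build heap: [29, 14, 18, -2, -2, 9]
Extract 29: [18, 14, 9, -2, -2, 29]
Extract 18: [14, -2, 9, -2, 18, 29]
Extract 14: [9, -2, -2, 14, 18, 29]
Extract 9: [-2, -2, 9, 14, 18, 29]
Extract -2: [-2, -2, 9, 14, 18, 29]


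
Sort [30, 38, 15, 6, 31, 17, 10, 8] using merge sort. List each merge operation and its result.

Divide and conquer:
  Merge [30] + [38] -> [30, 38]
  Merge [15] + [6] -> [6, 15]
  Merge [30, 38] + [6, 15] -> [6, 15, 30, 38]
  Merge [31] + [17] -> [17, 31]
  Merge [10] + [8] -> [8, 10]
  Merge [17, 31] + [8, 10] -> [8, 10, 17, 31]
  Merge [6, 15, 30, 38] + [8, 10, 17, 31] -> [6, 8, 10, 15, 17, 30, 31, 38]


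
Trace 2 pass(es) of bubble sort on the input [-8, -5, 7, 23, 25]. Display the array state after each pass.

After pass 1: [-8, -5, 7, 23, 25] (0 swaps)
After pass 2: [-8, -5, 7, 23, 25] (0 swaps)
Total swaps: 0


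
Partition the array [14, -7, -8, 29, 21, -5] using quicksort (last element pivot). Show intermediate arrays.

Partition 1: pivot=-5 at index 2 -> [-7, -8, -5, 29, 21, 14]
Partition 2: pivot=-8 at index 0 -> [-8, -7, -5, 29, 21, 14]
Partition 3: pivot=14 at index 3 -> [-8, -7, -5, 14, 21, 29]
Partition 4: pivot=29 at index 5 -> [-8, -7, -5, 14, 21, 29]


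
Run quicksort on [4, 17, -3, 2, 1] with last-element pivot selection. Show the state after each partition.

Partition 1: pivot=1 at index 1 -> [-3, 1, 4, 2, 17]
Partition 2: pivot=17 at index 4 -> [-3, 1, 4, 2, 17]
Partition 3: pivot=2 at index 2 -> [-3, 1, 2, 4, 17]


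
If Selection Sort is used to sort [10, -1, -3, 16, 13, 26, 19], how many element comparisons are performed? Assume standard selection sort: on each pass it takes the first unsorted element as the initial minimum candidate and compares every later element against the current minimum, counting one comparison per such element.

Pass 1: scan indices 1..6 for the minimum = 6 comparison(s); min is -3, place at index 0 -> [-3, -1, 10, 16, 13, 26, 19]
Pass 2: scan indices 2..6 for the minimum = 5 comparison(s); min is -1, place at index 1 -> [-3, -1, 10, 16, 13, 26, 19]
Pass 3: scan indices 3..6 for the minimum = 4 comparison(s); min is 10, place at index 2 -> [-3, -1, 10, 16, 13, 26, 19]
Pass 4: scan indices 4..6 for the minimum = 3 comparison(s); min is 13, place at index 3 -> [-3, -1, 10, 13, 16, 26, 19]
Pass 5: scan indices 5..6 for the minimum = 2 comparison(s); min is 16, place at index 4 -> [-3, -1, 10, 13, 16, 26, 19]
Pass 6: scan indices 6..6 for the minimum = 1 comparison(s); min is 19, place at index 5 -> [-3, -1, 10, 13, 16, 19, 26]
Selection sort always scans the whole unsorted suffix, so the count is (n-1) + (n-2) + ... + 1 = n(n-1)/2 = 7*6/2 = 21 regardless of the input order.
Total comparisons: 6 + 5 + 4 + 3 + 2 + 1 = 21


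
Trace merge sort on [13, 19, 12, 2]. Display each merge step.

Divide and conquer:
  Merge [13] + [19] -> [13, 19]
  Merge [12] + [2] -> [2, 12]
  Merge [13, 19] + [2, 12] -> [2, 12, 13, 19]


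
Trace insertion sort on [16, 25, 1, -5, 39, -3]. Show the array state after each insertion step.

First element 16 is already 'sorted'
Insert 25: shifted 0 elements -> [16, 25, 1, -5, 39, -3]
Insert 1: shifted 2 elements -> [1, 16, 25, -5, 39, -3]
Insert -5: shifted 3 elements -> [-5, 1, 16, 25, 39, -3]
Insert 39: shifted 0 elements -> [-5, 1, 16, 25, 39, -3]
Insert -3: shifted 4 elements -> [-5, -3, 1, 16, 25, 39]


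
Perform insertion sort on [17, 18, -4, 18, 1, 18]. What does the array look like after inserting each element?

First element 17 is already 'sorted'
Insert 18: shifted 0 elements -> [17, 18, -4, 18, 1, 18]
Insert -4: shifted 2 elements -> [-4, 17, 18, 18, 1, 18]
Insert 18: shifted 0 elements -> [-4, 17, 18, 18, 1, 18]
Insert 1: shifted 3 elements -> [-4, 1, 17, 18, 18, 18]
Insert 18: shifted 0 elements -> [-4, 1, 17, 18, 18, 18]


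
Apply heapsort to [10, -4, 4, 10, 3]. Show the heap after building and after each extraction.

Build heap: [10, 10, 4, -4, 3]
Extract 10: [10, 3, 4, -4, 10]
Extract 10: [4, 3, -4, 10, 10]
Extract 4: [3, -4, 4, 10, 10]
Extract 3: [-4, 3, 4, 10, 10]


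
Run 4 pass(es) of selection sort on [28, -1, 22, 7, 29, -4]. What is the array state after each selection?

Pass 1: Select minimum -4 at index 5, swap -> [-4, -1, 22, 7, 29, 28]
Pass 2: Select minimum -1 at index 1, swap -> [-4, -1, 22, 7, 29, 28]
Pass 3: Select minimum 7 at index 3, swap -> [-4, -1, 7, 22, 29, 28]
Pass 4: Select minimum 22 at index 3, swap -> [-4, -1, 7, 22, 29, 28]


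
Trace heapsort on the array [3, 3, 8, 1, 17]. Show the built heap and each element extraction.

Build heap: [17, 3, 8, 1, 3]
Extract 17: [8, 3, 3, 1, 17]
Extract 8: [3, 1, 3, 8, 17]
Extract 3: [3, 1, 3, 8, 17]
Extract 3: [1, 3, 3, 8, 17]


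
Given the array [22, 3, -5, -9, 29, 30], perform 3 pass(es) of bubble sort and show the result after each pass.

After pass 1: [3, -5, -9, 22, 29, 30] (3 swaps)
After pass 2: [-5, -9, 3, 22, 29, 30] (2 swaps)
After pass 3: [-9, -5, 3, 22, 29, 30] (1 swaps)
Total swaps: 6


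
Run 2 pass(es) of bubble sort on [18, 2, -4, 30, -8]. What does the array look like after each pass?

After pass 1: [2, -4, 18, -8, 30] (3 swaps)
After pass 2: [-4, 2, -8, 18, 30] (2 swaps)
Total swaps: 5


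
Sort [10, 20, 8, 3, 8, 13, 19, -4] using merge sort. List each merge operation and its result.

Divide and conquer:
  Merge [10] + [20] -> [10, 20]
  Merge [8] + [3] -> [3, 8]
  Merge [10, 20] + [3, 8] -> [3, 8, 10, 20]
  Merge [8] + [13] -> [8, 13]
  Merge [19] + [-4] -> [-4, 19]
  Merge [8, 13] + [-4, 19] -> [-4, 8, 13, 19]
  Merge [3, 8, 10, 20] + [-4, 8, 13, 19] -> [-4, 3, 8, 8, 10, 13, 19, 20]


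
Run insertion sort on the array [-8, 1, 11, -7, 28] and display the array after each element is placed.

First element -8 is already 'sorted'
Insert 1: shifted 0 elements -> [-8, 1, 11, -7, 28]
Insert 11: shifted 0 elements -> [-8, 1, 11, -7, 28]
Insert -7: shifted 2 elements -> [-8, -7, 1, 11, 28]
Insert 28: shifted 0 elements -> [-8, -7, 1, 11, 28]


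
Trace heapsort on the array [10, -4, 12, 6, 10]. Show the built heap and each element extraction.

Build heap: [12, 10, 10, 6, -4]
Extract 12: [10, 6, 10, -4, 12]
Extract 10: [10, 6, -4, 10, 12]
Extract 10: [6, -4, 10, 10, 12]
Extract 6: [-4, 6, 10, 10, 12]


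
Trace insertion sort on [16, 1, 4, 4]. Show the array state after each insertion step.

First element 16 is already 'sorted'
Insert 1: shifted 1 elements -> [1, 16, 4, 4]
Insert 4: shifted 1 elements -> [1, 4, 16, 4]
Insert 4: shifted 1 elements -> [1, 4, 4, 16]


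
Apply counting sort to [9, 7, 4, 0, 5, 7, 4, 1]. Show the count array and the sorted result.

Count array: [1, 1, 0, 0, 2, 1, 0, 2, 0, 1]
(count[i] = number of elements equal to i)
Cumulative count: [1, 2, 2, 2, 4, 5, 5, 7, 7, 8]
Sorted: [0, 1, 4, 4, 5, 7, 7, 9]


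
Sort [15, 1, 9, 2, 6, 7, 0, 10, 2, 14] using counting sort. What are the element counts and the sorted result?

Count array: [1, 1, 2, 0, 0, 0, 1, 1, 0, 1, 1, 0, 0, 0, 1, 1]
(count[i] = number of elements equal to i)
Cumulative count: [1, 2, 4, 4, 4, 4, 5, 6, 6, 7, 8, 8, 8, 8, 9, 10]
Sorted: [0, 1, 2, 2, 6, 7, 9, 10, 14, 15]


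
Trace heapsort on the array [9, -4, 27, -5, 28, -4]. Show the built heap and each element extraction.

Build heap: [28, 9, 27, -5, -4, -4]
Extract 28: [27, 9, -4, -5, -4, 28]
Extract 27: [9, -4, -4, -5, 27, 28]
Extract 9: [-4, -5, -4, 9, 27, 28]
Extract -4: [-4, -5, -4, 9, 27, 28]
Extract -4: [-5, -4, -4, 9, 27, 28]


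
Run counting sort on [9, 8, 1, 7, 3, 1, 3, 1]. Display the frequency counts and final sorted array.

Count array: [0, 3, 0, 2, 0, 0, 0, 1, 1, 1]
(count[i] = number of elements equal to i)
Cumulative count: [0, 3, 3, 5, 5, 5, 5, 6, 7, 8]
Sorted: [1, 1, 1, 3, 3, 7, 8, 9]


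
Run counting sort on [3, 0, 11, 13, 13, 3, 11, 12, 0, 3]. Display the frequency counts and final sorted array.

Count array: [2, 0, 0, 3, 0, 0, 0, 0, 0, 0, 0, 2, 1, 2]
(count[i] = number of elements equal to i)
Cumulative count: [2, 2, 2, 5, 5, 5, 5, 5, 5, 5, 5, 7, 8, 10]
Sorted: [0, 0, 3, 3, 3, 11, 11, 12, 13, 13]


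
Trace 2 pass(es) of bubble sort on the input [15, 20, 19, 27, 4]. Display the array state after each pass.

After pass 1: [15, 19, 20, 4, 27] (2 swaps)
After pass 2: [15, 19, 4, 20, 27] (1 swaps)
Total swaps: 3


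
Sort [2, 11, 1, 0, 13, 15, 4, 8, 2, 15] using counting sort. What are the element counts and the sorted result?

Count array: [1, 1, 2, 0, 1, 0, 0, 0, 1, 0, 0, 1, 0, 1, 0, 2]
(count[i] = number of elements equal to i)
Cumulative count: [1, 2, 4, 4, 5, 5, 5, 5, 6, 6, 6, 7, 7, 8, 8, 10]
Sorted: [0, 1, 2, 2, 4, 8, 11, 13, 15, 15]


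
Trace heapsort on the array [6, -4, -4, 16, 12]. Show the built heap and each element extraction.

Build heap: [16, 12, -4, -4, 6]
Extract 16: [12, 6, -4, -4, 16]
Extract 12: [6, -4, -4, 12, 16]
Extract 6: [-4, -4, 6, 12, 16]
Extract -4: [-4, -4, 6, 12, 16]


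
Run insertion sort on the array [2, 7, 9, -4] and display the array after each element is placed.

First element 2 is already 'sorted'
Insert 7: shifted 0 elements -> [2, 7, 9, -4]
Insert 9: shifted 0 elements -> [2, 7, 9, -4]
Insert -4: shifted 3 elements -> [-4, 2, 7, 9]


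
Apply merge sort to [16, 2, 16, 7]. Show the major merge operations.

Divide and conquer:
  Merge [16] + [2] -> [2, 16]
  Merge [16] + [7] -> [7, 16]
  Merge [2, 16] + [7, 16] -> [2, 7, 16, 16]


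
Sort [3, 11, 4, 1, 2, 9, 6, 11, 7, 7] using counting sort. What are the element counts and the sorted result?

Count array: [0, 1, 1, 1, 1, 0, 1, 2, 0, 1, 0, 2]
(count[i] = number of elements equal to i)
Cumulative count: [0, 1, 2, 3, 4, 4, 5, 7, 7, 8, 8, 10]
Sorted: [1, 2, 3, 4, 6, 7, 7, 9, 11, 11]


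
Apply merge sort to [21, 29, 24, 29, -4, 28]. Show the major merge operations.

Divide and conquer:
  Merge [29] + [24] -> [24, 29]
  Merge [21] + [24, 29] -> [21, 24, 29]
  Merge [-4] + [28] -> [-4, 28]
  Merge [29] + [-4, 28] -> [-4, 28, 29]
  Merge [21, 24, 29] + [-4, 28, 29] -> [-4, 21, 24, 28, 29, 29]


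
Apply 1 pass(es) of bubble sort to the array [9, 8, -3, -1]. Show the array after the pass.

After pass 1: [8, -3, -1, 9] (3 swaps)
Total swaps: 3


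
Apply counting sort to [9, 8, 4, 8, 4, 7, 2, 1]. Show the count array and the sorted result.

Count array: [0, 1, 1, 0, 2, 0, 0, 1, 2, 1]
(count[i] = number of elements equal to i)
Cumulative count: [0, 1, 2, 2, 4, 4, 4, 5, 7, 8]
Sorted: [1, 2, 4, 4, 7, 8, 8, 9]


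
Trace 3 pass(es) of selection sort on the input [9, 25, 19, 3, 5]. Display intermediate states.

Pass 1: Select minimum 3 at index 3, swap -> [3, 25, 19, 9, 5]
Pass 2: Select minimum 5 at index 4, swap -> [3, 5, 19, 9, 25]
Pass 3: Select minimum 9 at index 3, swap -> [3, 5, 9, 19, 25]


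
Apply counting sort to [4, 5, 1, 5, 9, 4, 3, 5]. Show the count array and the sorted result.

Count array: [0, 1, 0, 1, 2, 3, 0, 0, 0, 1]
(count[i] = number of elements equal to i)
Cumulative count: [0, 1, 1, 2, 4, 7, 7, 7, 7, 8]
Sorted: [1, 3, 4, 4, 5, 5, 5, 9]


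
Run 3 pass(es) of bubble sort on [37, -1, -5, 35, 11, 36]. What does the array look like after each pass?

After pass 1: [-1, -5, 35, 11, 36, 37] (5 swaps)
After pass 2: [-5, -1, 11, 35, 36, 37] (2 swaps)
After pass 3: [-5, -1, 11, 35, 36, 37] (0 swaps)
Total swaps: 7


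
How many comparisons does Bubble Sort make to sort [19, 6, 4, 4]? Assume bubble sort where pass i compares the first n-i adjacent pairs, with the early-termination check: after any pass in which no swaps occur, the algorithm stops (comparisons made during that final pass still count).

Pass 1: compare adjacent pairs (0,1)..(2,3) = 3 comparison(s), 3 swap(s) -> [6, 4, 4, 19]
Pass 2: compare adjacent pairs (0,1)..(1,2) = 2 comparison(s), 2 swap(s) -> [4, 4, 6, 19]
Pass 3: compare adjacent pairs (0,1)..(0,1) = 1 comparison(s), 0 swap(s) -> [4, 4, 6, 19]
No swaps in this pass, so bubble sort stops here.
Total comparisons: 3 + 2 + 1 = 6


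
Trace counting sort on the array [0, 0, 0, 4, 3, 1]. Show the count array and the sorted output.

Count array: [3, 1, 0, 1, 1]
(count[i] = number of elements equal to i)
Cumulative count: [3, 4, 4, 5, 6]
Sorted: [0, 0, 0, 1, 3, 4]


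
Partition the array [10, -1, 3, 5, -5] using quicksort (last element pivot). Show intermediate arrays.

Partition 1: pivot=-5 at index 0 -> [-5, -1, 3, 5, 10]
Partition 2: pivot=10 at index 4 -> [-5, -1, 3, 5, 10]
Partition 3: pivot=5 at index 3 -> [-5, -1, 3, 5, 10]
Partition 4: pivot=3 at index 2 -> [-5, -1, 3, 5, 10]


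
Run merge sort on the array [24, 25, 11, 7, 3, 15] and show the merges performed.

Divide and conquer:
  Merge [25] + [11] -> [11, 25]
  Merge [24] + [11, 25] -> [11, 24, 25]
  Merge [3] + [15] -> [3, 15]
  Merge [7] + [3, 15] -> [3, 7, 15]
  Merge [11, 24, 25] + [3, 7, 15] -> [3, 7, 11, 15, 24, 25]


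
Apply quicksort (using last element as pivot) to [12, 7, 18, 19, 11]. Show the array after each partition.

Partition 1: pivot=11 at index 1 -> [7, 11, 18, 19, 12]
Partition 2: pivot=12 at index 2 -> [7, 11, 12, 19, 18]
Partition 3: pivot=18 at index 3 -> [7, 11, 12, 18, 19]


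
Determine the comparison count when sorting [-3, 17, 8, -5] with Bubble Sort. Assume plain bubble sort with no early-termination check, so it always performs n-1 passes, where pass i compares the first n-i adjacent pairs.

Pass 1: compare adjacent pairs (0,1)..(2,3) = 3 comparison(s), 2 swap(s) -> [-3, 8, -5, 17]
Pass 2: compare adjacent pairs (0,1)..(1,2) = 2 comparison(s), 1 swap(s) -> [-3, -5, 8, 17]
Pass 3: compare adjacent pairs (0,1)..(0,1) = 1 comparison(s), 1 swap(s) -> [-5, -3, 8, 17]
Total comparisons: 3 + 2 + 1 = 6


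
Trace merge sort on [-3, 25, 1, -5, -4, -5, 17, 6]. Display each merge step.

Divide and conquer:
  Merge [-3] + [25] -> [-3, 25]
  Merge [1] + [-5] -> [-5, 1]
  Merge [-3, 25] + [-5, 1] -> [-5, -3, 1, 25]
  Merge [-4] + [-5] -> [-5, -4]
  Merge [17] + [6] -> [6, 17]
  Merge [-5, -4] + [6, 17] -> [-5, -4, 6, 17]
  Merge [-5, -3, 1, 25] + [-5, -4, 6, 17] -> [-5, -5, -4, -3, 1, 6, 17, 25]


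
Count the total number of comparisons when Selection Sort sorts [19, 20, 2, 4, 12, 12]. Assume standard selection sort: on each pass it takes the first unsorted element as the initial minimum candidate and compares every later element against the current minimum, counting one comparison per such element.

Pass 1: scan indices 1..5 for the minimum = 5 comparison(s); min is 2, place at index 0 -> [2, 20, 19, 4, 12, 12]
Pass 2: scan indices 2..5 for the minimum = 4 comparison(s); min is 4, place at index 1 -> [2, 4, 19, 20, 12, 12]
Pass 3: scan indices 3..5 for the minimum = 3 comparison(s); min is 12, place at index 2 -> [2, 4, 12, 20, 19, 12]
Pass 4: scan indices 4..5 for the minimum = 2 comparison(s); min is 12, place at index 3 -> [2, 4, 12, 12, 19, 20]
Pass 5: scan indices 5..5 for the minimum = 1 comparison(s); min is 19, place at index 4 -> [2, 4, 12, 12, 19, 20]
Selection sort always scans the whole unsorted suffix, so the count is (n-1) + (n-2) + ... + 1 = n(n-1)/2 = 6*5/2 = 15 regardless of the input order.
Total comparisons: 5 + 4 + 3 + 2 + 1 = 15


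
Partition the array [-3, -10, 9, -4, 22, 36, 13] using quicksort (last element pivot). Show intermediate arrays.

Partition 1: pivot=13 at index 4 -> [-3, -10, 9, -4, 13, 36, 22]
Partition 2: pivot=-4 at index 1 -> [-10, -4, 9, -3, 13, 36, 22]
Partition 3: pivot=-3 at index 2 -> [-10, -4, -3, 9, 13, 36, 22]
Partition 4: pivot=22 at index 5 -> [-10, -4, -3, 9, 13, 22, 36]


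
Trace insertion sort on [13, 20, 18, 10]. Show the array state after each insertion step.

First element 13 is already 'sorted'
Insert 20: shifted 0 elements -> [13, 20, 18, 10]
Insert 18: shifted 1 elements -> [13, 18, 20, 10]
Insert 10: shifted 3 elements -> [10, 13, 18, 20]


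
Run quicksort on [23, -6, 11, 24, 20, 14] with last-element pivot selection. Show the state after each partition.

Partition 1: pivot=14 at index 2 -> [-6, 11, 14, 24, 20, 23]
Partition 2: pivot=11 at index 1 -> [-6, 11, 14, 24, 20, 23]
Partition 3: pivot=23 at index 4 -> [-6, 11, 14, 20, 23, 24]


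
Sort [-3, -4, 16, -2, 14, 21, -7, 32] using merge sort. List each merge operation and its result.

Divide and conquer:
  Merge [-3] + [-4] -> [-4, -3]
  Merge [16] + [-2] -> [-2, 16]
  Merge [-4, -3] + [-2, 16] -> [-4, -3, -2, 16]
  Merge [14] + [21] -> [14, 21]
  Merge [-7] + [32] -> [-7, 32]
  Merge [14, 21] + [-7, 32] -> [-7, 14, 21, 32]
  Merge [-4, -3, -2, 16] + [-7, 14, 21, 32] -> [-7, -4, -3, -2, 14, 16, 21, 32]


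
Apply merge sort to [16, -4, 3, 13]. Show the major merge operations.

Divide and conquer:
  Merge [16] + [-4] -> [-4, 16]
  Merge [3] + [13] -> [3, 13]
  Merge [-4, 16] + [3, 13] -> [-4, 3, 13, 16]


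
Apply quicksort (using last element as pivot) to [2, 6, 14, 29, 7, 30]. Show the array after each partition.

Partition 1: pivot=30 at index 5 -> [2, 6, 14, 29, 7, 30]
Partition 2: pivot=7 at index 2 -> [2, 6, 7, 29, 14, 30]
Partition 3: pivot=6 at index 1 -> [2, 6, 7, 29, 14, 30]
Partition 4: pivot=14 at index 3 -> [2, 6, 7, 14, 29, 30]


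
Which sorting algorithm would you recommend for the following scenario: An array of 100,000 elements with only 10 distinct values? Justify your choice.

Best choice: 3-way quicksort or Counting sort
Reason: 3-way (Dutch national flag) partitioning groups every copy of the pivot together, so with only d=10 distinct keys quicksort finishes in O(n log d) expected time, which is effectively linear; counting sort runs in O(n + k) where k is the size of the key range (not the number of distinct values), so it is linear when the 10 values are integers drawn from a small known range


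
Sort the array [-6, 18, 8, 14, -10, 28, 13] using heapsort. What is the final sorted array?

Build heap: [28, 18, 13, 14, -10, 8, -6]
Extract 28: [18, 14, 13, -6, -10, 8, 28]
Extract 18: [14, 8, 13, -6, -10, 18, 28]
Extract 14: [13, 8, -10, -6, 14, 18, 28]
Extract 13: [8, -6, -10, 13, 14, 18, 28]
Extract 8: [-6, -10, 8, 13, 14, 18, 28]
Extract -6: [-10, -6, 8, 13, 14, 18, 28]


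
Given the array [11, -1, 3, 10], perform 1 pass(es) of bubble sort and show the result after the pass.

After pass 1: [-1, 3, 10, 11] (3 swaps)
Total swaps: 3


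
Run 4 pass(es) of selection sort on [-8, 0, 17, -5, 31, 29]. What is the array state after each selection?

Pass 1: Select minimum -8 at index 0, swap -> [-8, 0, 17, -5, 31, 29]
Pass 2: Select minimum -5 at index 3, swap -> [-8, -5, 17, 0, 31, 29]
Pass 3: Select minimum 0 at index 3, swap -> [-8, -5, 0, 17, 31, 29]
Pass 4: Select minimum 17 at index 3, swap -> [-8, -5, 0, 17, 31, 29]


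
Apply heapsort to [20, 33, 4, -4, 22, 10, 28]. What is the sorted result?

Build heap: [33, 22, 28, -4, 20, 10, 4]
Extract 33: [28, 22, 10, -4, 20, 4, 33]
Extract 28: [22, 20, 10, -4, 4, 28, 33]
Extract 22: [20, 4, 10, -4, 22, 28, 33]
Extract 20: [10, 4, -4, 20, 22, 28, 33]
Extract 10: [4, -4, 10, 20, 22, 28, 33]
Extract 4: [-4, 4, 10, 20, 22, 28, 33]


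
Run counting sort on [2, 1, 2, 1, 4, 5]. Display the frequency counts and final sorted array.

Count array: [0, 2, 2, 0, 1, 1]
(count[i] = number of elements equal to i)
Cumulative count: [0, 2, 4, 4, 5, 6]
Sorted: [1, 1, 2, 2, 4, 5]


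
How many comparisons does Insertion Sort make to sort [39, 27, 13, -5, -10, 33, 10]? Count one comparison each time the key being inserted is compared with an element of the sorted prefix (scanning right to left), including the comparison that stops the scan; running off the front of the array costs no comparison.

Insert 27: 39 > 27 (shift), reached front = 1 comparison(s) -> [27, 39, 13, -5, -10, 33, 10]
Insert 13: 39 > 13 (shift), 27 > 13 (shift), reached front = 2 comparison(s) -> [13, 27, 39, -5, -10, 33, 10]
Insert -5: 39 > -5 (shift), 27 > -5 (shift), 13 > -5 (shift), reached front = 3 comparison(s) -> [-5, 13, 27, 39, -10, 33, 10]
Insert -10: 39 > -10 (shift), 27 > -10 (shift), 13 > -10 (shift), -5 > -10 (shift), reached front = 4 comparison(s) -> [-10, -5, 13, 27, 39, 33, 10]
Insert 33: 39 > 33 (shift), 27 <= 33 (stop) = 2 comparison(s) -> [-10, -5, 13, 27, 33, 39, 10]
Insert 10: 39 > 10 (shift), 33 > 10 (shift), 27 > 10 (shift), 13 > 10 (shift), -5 <= 10 (stop) = 5 comparison(s) -> [-10, -5, 10, 13, 27, 33, 39]
Total comparisons: 1 + 2 + 3 + 4 + 2 + 5 = 17


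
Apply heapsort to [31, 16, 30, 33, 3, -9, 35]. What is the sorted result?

Build heap: [35, 33, 31, 16, 3, -9, 30]
Extract 35: [33, 30, 31, 16, 3, -9, 35]
Extract 33: [31, 30, -9, 16, 3, 33, 35]
Extract 31: [30, 16, -9, 3, 31, 33, 35]
Extract 30: [16, 3, -9, 30, 31, 33, 35]
Extract 16: [3, -9, 16, 30, 31, 33, 35]
Extract 3: [-9, 3, 16, 30, 31, 33, 35]


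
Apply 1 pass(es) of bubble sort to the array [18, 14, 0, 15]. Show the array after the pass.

After pass 1: [14, 0, 15, 18] (3 swaps)
Total swaps: 3


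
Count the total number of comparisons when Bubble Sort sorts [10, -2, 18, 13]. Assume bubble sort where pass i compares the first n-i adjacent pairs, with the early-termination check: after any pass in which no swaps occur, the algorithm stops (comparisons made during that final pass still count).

Pass 1: compare adjacent pairs (0,1)..(2,3) = 3 comparison(s), 2 swap(s) -> [-2, 10, 13, 18]
Pass 2: compare adjacent pairs (0,1)..(1,2) = 2 comparison(s), 0 swap(s) -> [-2, 10, 13, 18]
No swaps in this pass, so bubble sort stops here.
Total comparisons: 3 + 2 = 5


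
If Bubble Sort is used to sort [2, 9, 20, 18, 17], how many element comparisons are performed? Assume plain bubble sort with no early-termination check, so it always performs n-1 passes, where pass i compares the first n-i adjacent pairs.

Pass 1: compare adjacent pairs (0,1)..(3,4) = 4 comparison(s), 2 swap(s) -> [2, 9, 18, 17, 20]
Pass 2: compare adjacent pairs (0,1)..(2,3) = 3 comparison(s), 1 swap(s) -> [2, 9, 17, 18, 20]
Pass 3: compare adjacent pairs (0,1)..(1,2) = 2 comparison(s), 0 swap(s) -> [2, 9, 17, 18, 20]
Pass 4: compare adjacent pairs (0,1)..(0,1) = 1 comparison(s), 0 swap(s) -> [2, 9, 17, 18, 20]
Total comparisons: 4 + 3 + 2 + 1 = 10


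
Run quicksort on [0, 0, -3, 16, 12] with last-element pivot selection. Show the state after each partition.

Partition 1: pivot=12 at index 3 -> [0, 0, -3, 12, 16]
Partition 2: pivot=-3 at index 0 -> [-3, 0, 0, 12, 16]
Partition 3: pivot=0 at index 2 -> [-3, 0, 0, 12, 16]


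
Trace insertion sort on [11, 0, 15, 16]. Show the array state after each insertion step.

First element 11 is already 'sorted'
Insert 0: shifted 1 elements -> [0, 11, 15, 16]
Insert 15: shifted 0 elements -> [0, 11, 15, 16]
Insert 16: shifted 0 elements -> [0, 11, 15, 16]


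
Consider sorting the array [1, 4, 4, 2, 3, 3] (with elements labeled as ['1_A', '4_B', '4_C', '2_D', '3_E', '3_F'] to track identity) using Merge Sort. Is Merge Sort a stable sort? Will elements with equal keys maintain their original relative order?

Trace Merge Sort on the labeled array (the key is the number; the letter only tracks identity):
  Merge [4_B] + [4_C] -> [4_B, 4_C]
  Merge [1_A] + [4_B, 4_C] -> [1_A, 4_B, 4_C]
  Merge [3_E] + [3_F] -> [3_E, 3_F]
  Merge [2_D] + [3_E, 3_F] -> [2_D, 3_E, 3_F]
  Merge [1_A, 4_B, 4_C] + [2_D, 3_E, 3_F] -> [1_A, 2_D, 3_E, 3_F, 4_B, 4_C]
Final order: [1_A, 2_D, 3_E, 3_F, 4_B, 4_C]
Equal keys:
  value 3: originally 3_E, 3_F; after sorting 3_E, 3_F -> order preserved
  value 4: originally 4_B, 4_C; after sorting 4_B, 4_C -> order preserved
All equal keys kept their original relative order. Merge Sort is stable: when the heads of the two halves are equal the merge takes from the left half first.
Answer: Stable


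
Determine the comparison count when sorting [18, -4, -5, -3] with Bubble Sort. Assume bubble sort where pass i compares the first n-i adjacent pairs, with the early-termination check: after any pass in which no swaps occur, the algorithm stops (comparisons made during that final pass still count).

Pass 1: compare adjacent pairs (0,1)..(2,3) = 3 comparison(s), 3 swap(s) -> [-4, -5, -3, 18]
Pass 2: compare adjacent pairs (0,1)..(1,2) = 2 comparison(s), 1 swap(s) -> [-5, -4, -3, 18]
Pass 3: compare adjacent pairs (0,1)..(0,1) = 1 comparison(s), 0 swap(s) -> [-5, -4, -3, 18]
No swaps in this pass, so bubble sort stops here.
Total comparisons: 3 + 2 + 1 = 6


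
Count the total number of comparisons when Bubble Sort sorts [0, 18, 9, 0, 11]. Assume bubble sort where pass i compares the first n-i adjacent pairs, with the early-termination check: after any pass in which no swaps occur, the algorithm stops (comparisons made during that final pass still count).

Pass 1: compare adjacent pairs (0,1)..(3,4) = 4 comparison(s), 3 swap(s) -> [0, 9, 0, 11, 18]
Pass 2: compare adjacent pairs (0,1)..(2,3) = 3 comparison(s), 1 swap(s) -> [0, 0, 9, 11, 18]
Pass 3: compare adjacent pairs (0,1)..(1,2) = 2 comparison(s), 0 swap(s) -> [0, 0, 9, 11, 18]
No swaps in this pass, so bubble sort stops here.
Total comparisons: 4 + 3 + 2 = 9


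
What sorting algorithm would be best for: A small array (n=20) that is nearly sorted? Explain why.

Best choice: Insertion sort
Reason: Insertion sort is O(n) for nearly sorted arrays and has low overhead


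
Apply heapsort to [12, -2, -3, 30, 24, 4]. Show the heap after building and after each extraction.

Build heap: [30, 24, 4, -2, 12, -3]
Extract 30: [24, 12, 4, -2, -3, 30]
Extract 24: [12, -2, 4, -3, 24, 30]
Extract 12: [4, -2, -3, 12, 24, 30]
Extract 4: [-2, -3, 4, 12, 24, 30]
Extract -2: [-3, -2, 4, 12, 24, 30]


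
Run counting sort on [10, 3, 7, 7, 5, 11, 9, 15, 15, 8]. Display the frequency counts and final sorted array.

Count array: [0, 0, 0, 1, 0, 1, 0, 2, 1, 1, 1, 1, 0, 0, 0, 2]
(count[i] = number of elements equal to i)
Cumulative count: [0, 0, 0, 1, 1, 2, 2, 4, 5, 6, 7, 8, 8, 8, 8, 10]
Sorted: [3, 5, 7, 7, 8, 9, 10, 11, 15, 15]


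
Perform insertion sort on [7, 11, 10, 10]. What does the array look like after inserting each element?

First element 7 is already 'sorted'
Insert 11: shifted 0 elements -> [7, 11, 10, 10]
Insert 10: shifted 1 elements -> [7, 10, 11, 10]
Insert 10: shifted 1 elements -> [7, 10, 10, 11]


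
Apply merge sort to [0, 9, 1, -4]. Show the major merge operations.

Divide and conquer:
  Merge [0] + [9] -> [0, 9]
  Merge [1] + [-4] -> [-4, 1]
  Merge [0, 9] + [-4, 1] -> [-4, 0, 1, 9]


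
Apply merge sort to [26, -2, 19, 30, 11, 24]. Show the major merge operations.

Divide and conquer:
  Merge [-2] + [19] -> [-2, 19]
  Merge [26] + [-2, 19] -> [-2, 19, 26]
  Merge [11] + [24] -> [11, 24]
  Merge [30] + [11, 24] -> [11, 24, 30]
  Merge [-2, 19, 26] + [11, 24, 30] -> [-2, 11, 19, 24, 26, 30]


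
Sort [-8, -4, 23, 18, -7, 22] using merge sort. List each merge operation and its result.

Divide and conquer:
  Merge [-4] + [23] -> [-4, 23]
  Merge [-8] + [-4, 23] -> [-8, -4, 23]
  Merge [-7] + [22] -> [-7, 22]
  Merge [18] + [-7, 22] -> [-7, 18, 22]
  Merge [-8, -4, 23] + [-7, 18, 22] -> [-8, -7, -4, 18, 22, 23]


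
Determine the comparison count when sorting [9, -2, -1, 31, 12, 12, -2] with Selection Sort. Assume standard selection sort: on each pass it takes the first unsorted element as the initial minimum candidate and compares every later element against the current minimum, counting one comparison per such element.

Pass 1: scan indices 1..6 for the minimum = 6 comparison(s); min is -2, place at index 0 -> [-2, 9, -1, 31, 12, 12, -2]
Pass 2: scan indices 2..6 for the minimum = 5 comparison(s); min is -2, place at index 1 -> [-2, -2, -1, 31, 12, 12, 9]
Pass 3: scan indices 3..6 for the minimum = 4 comparison(s); min is -1, place at index 2 -> [-2, -2, -1, 31, 12, 12, 9]
Pass 4: scan indices 4..6 for the minimum = 3 comparison(s); min is 9, place at index 3 -> [-2, -2, -1, 9, 12, 12, 31]
Pass 5: scan indices 5..6 for the minimum = 2 comparison(s); min is 12, place at index 4 -> [-2, -2, -1, 9, 12, 12, 31]
Pass 6: scan indices 6..6 for the minimum = 1 comparison(s); min is 12, place at index 5 -> [-2, -2, -1, 9, 12, 12, 31]
Selection sort always scans the whole unsorted suffix, so the count is (n-1) + (n-2) + ... + 1 = n(n-1)/2 = 7*6/2 = 21 regardless of the input order.
Total comparisons: 6 + 5 + 4 + 3 + 2 + 1 = 21


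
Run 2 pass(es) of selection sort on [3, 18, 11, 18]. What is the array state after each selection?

Pass 1: Select minimum 3 at index 0, swap -> [3, 18, 11, 18]
Pass 2: Select minimum 11 at index 2, swap -> [3, 11, 18, 18]


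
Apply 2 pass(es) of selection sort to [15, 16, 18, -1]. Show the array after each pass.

Pass 1: Select minimum -1 at index 3, swap -> [-1, 16, 18, 15]
Pass 2: Select minimum 15 at index 3, swap -> [-1, 15, 18, 16]


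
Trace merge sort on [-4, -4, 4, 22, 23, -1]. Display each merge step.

Divide and conquer:
  Merge [-4] + [4] -> [-4, 4]
  Merge [-4] + [-4, 4] -> [-4, -4, 4]
  Merge [23] + [-1] -> [-1, 23]
  Merge [22] + [-1, 23] -> [-1, 22, 23]
  Merge [-4, -4, 4] + [-1, 22, 23] -> [-4, -4, -1, 4, 22, 23]


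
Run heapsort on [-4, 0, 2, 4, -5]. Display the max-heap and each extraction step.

Build heap: [4, 0, 2, -4, -5]
Extract 4: [2, 0, -5, -4, 4]
Extract 2: [0, -4, -5, 2, 4]
Extract 0: [-4, -5, 0, 2, 4]
Extract -4: [-5, -4, 0, 2, 4]


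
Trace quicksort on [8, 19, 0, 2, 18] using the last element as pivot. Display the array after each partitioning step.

Partition 1: pivot=18 at index 3 -> [8, 0, 2, 18, 19]
Partition 2: pivot=2 at index 1 -> [0, 2, 8, 18, 19]


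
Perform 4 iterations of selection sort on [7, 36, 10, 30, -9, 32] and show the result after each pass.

Pass 1: Select minimum -9 at index 4, swap -> [-9, 36, 10, 30, 7, 32]
Pass 2: Select minimum 7 at index 4, swap -> [-9, 7, 10, 30, 36, 32]
Pass 3: Select minimum 10 at index 2, swap -> [-9, 7, 10, 30, 36, 32]
Pass 4: Select minimum 30 at index 3, swap -> [-9, 7, 10, 30, 36, 32]


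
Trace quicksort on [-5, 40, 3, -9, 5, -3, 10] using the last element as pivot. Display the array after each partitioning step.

Partition 1: pivot=10 at index 5 -> [-5, 3, -9, 5, -3, 10, 40]
Partition 2: pivot=-3 at index 2 -> [-5, -9, -3, 5, 3, 10, 40]
Partition 3: pivot=-9 at index 0 -> [-9, -5, -3, 5, 3, 10, 40]
Partition 4: pivot=3 at index 3 -> [-9, -5, -3, 3, 5, 10, 40]


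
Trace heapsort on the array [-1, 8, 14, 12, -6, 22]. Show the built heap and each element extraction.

Build heap: [22, 12, 14, 8, -6, -1]
Extract 22: [14, 12, -1, 8, -6, 22]
Extract 14: [12, 8, -1, -6, 14, 22]
Extract 12: [8, -6, -1, 12, 14, 22]
Extract 8: [-1, -6, 8, 12, 14, 22]
Extract -1: [-6, -1, 8, 12, 14, 22]


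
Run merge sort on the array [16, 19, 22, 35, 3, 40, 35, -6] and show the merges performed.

Divide and conquer:
  Merge [16] + [19] -> [16, 19]
  Merge [22] + [35] -> [22, 35]
  Merge [16, 19] + [22, 35] -> [16, 19, 22, 35]
  Merge [3] + [40] -> [3, 40]
  Merge [35] + [-6] -> [-6, 35]
  Merge [3, 40] + [-6, 35] -> [-6, 3, 35, 40]
  Merge [16, 19, 22, 35] + [-6, 3, 35, 40] -> [-6, 3, 16, 19, 22, 35, 35, 40]


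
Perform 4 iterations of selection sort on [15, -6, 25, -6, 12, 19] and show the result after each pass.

Pass 1: Select minimum -6 at index 1, swap -> [-6, 15, 25, -6, 12, 19]
Pass 2: Select minimum -6 at index 3, swap -> [-6, -6, 25, 15, 12, 19]
Pass 3: Select minimum 12 at index 4, swap -> [-6, -6, 12, 15, 25, 19]
Pass 4: Select minimum 15 at index 3, swap -> [-6, -6, 12, 15, 25, 19]


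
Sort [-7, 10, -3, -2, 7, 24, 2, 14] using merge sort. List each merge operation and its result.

Divide and conquer:
  Merge [-7] + [10] -> [-7, 10]
  Merge [-3] + [-2] -> [-3, -2]
  Merge [-7, 10] + [-3, -2] -> [-7, -3, -2, 10]
  Merge [7] + [24] -> [7, 24]
  Merge [2] + [14] -> [2, 14]
  Merge [7, 24] + [2, 14] -> [2, 7, 14, 24]
  Merge [-7, -3, -2, 10] + [2, 7, 14, 24] -> [-7, -3, -2, 2, 7, 10, 14, 24]


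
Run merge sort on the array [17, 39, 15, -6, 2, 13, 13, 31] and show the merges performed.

Divide and conquer:
  Merge [17] + [39] -> [17, 39]
  Merge [15] + [-6] -> [-6, 15]
  Merge [17, 39] + [-6, 15] -> [-6, 15, 17, 39]
  Merge [2] + [13] -> [2, 13]
  Merge [13] + [31] -> [13, 31]
  Merge [2, 13] + [13, 31] -> [2, 13, 13, 31]
  Merge [-6, 15, 17, 39] + [2, 13, 13, 31] -> [-6, 2, 13, 13, 15, 17, 31, 39]


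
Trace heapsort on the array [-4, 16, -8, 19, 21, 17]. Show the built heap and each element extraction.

Build heap: [21, 19, 17, -4, 16, -8]
Extract 21: [19, 16, 17, -4, -8, 21]
Extract 19: [17, 16, -8, -4, 19, 21]
Extract 17: [16, -4, -8, 17, 19, 21]
Extract 16: [-4, -8, 16, 17, 19, 21]
Extract -4: [-8, -4, 16, 17, 19, 21]


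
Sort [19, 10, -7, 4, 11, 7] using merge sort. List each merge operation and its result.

Divide and conquer:
  Merge [10] + [-7] -> [-7, 10]
  Merge [19] + [-7, 10] -> [-7, 10, 19]
  Merge [11] + [7] -> [7, 11]
  Merge [4] + [7, 11] -> [4, 7, 11]
  Merge [-7, 10, 19] + [4, 7, 11] -> [-7, 4, 7, 10, 11, 19]


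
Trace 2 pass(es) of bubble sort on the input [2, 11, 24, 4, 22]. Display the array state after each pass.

After pass 1: [2, 11, 4, 22, 24] (2 swaps)
After pass 2: [2, 4, 11, 22, 24] (1 swaps)
Total swaps: 3


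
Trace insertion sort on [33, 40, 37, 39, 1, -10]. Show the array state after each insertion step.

First element 33 is already 'sorted'
Insert 40: shifted 0 elements -> [33, 40, 37, 39, 1, -10]
Insert 37: shifted 1 elements -> [33, 37, 40, 39, 1, -10]
Insert 39: shifted 1 elements -> [33, 37, 39, 40, 1, -10]
Insert 1: shifted 4 elements -> [1, 33, 37, 39, 40, -10]
Insert -10: shifted 5 elements -> [-10, 1, 33, 37, 39, 40]
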